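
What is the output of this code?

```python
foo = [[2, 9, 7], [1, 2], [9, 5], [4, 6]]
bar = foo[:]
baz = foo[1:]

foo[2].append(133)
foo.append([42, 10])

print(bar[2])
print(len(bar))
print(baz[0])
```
[9, 5, 133]
4
[1, 2]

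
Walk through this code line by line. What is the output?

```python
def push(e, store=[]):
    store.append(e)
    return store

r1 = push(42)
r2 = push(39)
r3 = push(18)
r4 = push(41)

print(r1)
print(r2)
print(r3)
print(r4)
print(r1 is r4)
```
[42, 39, 18, 41]
[42, 39, 18, 41]
[42, 39, 18, 41]
[42, 39, 18, 41]
True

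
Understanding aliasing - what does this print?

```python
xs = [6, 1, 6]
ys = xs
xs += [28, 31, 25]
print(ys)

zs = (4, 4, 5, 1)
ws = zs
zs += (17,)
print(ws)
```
[6, 1, 6, 28, 31, 25]
(4, 4, 5, 1)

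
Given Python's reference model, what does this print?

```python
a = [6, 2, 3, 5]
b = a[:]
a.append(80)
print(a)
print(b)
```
[6, 2, 3, 5, 80]
[6, 2, 3, 5]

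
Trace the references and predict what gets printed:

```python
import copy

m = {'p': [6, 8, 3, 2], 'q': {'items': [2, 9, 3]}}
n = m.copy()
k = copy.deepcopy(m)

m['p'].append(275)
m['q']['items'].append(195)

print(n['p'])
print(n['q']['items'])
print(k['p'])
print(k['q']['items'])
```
[6, 8, 3, 2, 275]
[2, 9, 3, 195]
[6, 8, 3, 2]
[2, 9, 3]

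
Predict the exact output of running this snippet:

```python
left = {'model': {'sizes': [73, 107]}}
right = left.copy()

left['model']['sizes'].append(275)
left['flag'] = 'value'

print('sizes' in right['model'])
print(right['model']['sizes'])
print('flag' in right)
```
True
[73, 107, 275]
False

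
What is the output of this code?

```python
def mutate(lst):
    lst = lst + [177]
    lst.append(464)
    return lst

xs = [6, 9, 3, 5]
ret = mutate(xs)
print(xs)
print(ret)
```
[6, 9, 3, 5]
[6, 9, 3, 5, 177, 464]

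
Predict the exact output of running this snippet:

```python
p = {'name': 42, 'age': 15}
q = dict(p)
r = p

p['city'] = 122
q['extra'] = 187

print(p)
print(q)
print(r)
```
{'name': 42, 'age': 15, 'city': 122}
{'name': 42, 'age': 15, 'extra': 187}
{'name': 42, 'age': 15, 'city': 122}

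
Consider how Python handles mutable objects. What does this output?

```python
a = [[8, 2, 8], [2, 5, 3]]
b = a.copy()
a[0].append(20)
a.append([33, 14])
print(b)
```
[[8, 2, 8, 20], [2, 5, 3]]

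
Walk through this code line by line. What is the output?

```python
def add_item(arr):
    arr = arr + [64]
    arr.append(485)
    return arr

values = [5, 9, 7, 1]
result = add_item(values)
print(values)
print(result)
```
[5, 9, 7, 1]
[5, 9, 7, 1, 64, 485]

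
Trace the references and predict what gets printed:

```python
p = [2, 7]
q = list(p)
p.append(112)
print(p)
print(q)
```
[2, 7, 112]
[2, 7]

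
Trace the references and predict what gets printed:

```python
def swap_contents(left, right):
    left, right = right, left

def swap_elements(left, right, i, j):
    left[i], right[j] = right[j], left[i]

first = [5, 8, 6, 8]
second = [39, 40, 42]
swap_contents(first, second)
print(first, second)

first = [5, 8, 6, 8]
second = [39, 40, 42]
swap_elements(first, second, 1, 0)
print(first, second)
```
[5, 8, 6, 8] [39, 40, 42]
[5, 39, 6, 8] [8, 40, 42]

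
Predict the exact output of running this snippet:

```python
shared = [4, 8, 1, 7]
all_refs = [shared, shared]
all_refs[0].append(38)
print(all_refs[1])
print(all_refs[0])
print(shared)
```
[4, 8, 1, 7, 38]
[4, 8, 1, 7, 38]
[4, 8, 1, 7, 38]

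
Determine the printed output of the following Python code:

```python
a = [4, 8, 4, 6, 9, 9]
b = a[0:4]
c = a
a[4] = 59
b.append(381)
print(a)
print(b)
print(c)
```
[4, 8, 4, 6, 59, 9]
[4, 8, 4, 6, 381]
[4, 8, 4, 6, 59, 9]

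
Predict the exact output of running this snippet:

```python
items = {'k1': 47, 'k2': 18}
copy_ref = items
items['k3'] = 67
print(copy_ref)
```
{'k1': 47, 'k2': 18, 'k3': 67}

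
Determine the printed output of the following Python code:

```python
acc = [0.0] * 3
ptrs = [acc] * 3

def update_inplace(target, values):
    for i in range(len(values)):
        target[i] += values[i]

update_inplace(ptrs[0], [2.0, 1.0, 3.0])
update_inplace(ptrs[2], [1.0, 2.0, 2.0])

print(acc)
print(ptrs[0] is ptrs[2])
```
[3.0, 3.0, 5.0]
True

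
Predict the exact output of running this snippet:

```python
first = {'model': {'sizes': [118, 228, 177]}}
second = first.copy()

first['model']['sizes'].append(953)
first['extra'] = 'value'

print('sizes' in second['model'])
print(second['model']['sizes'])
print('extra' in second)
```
True
[118, 228, 177, 953]
False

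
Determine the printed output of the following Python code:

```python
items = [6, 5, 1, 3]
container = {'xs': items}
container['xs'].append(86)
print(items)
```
[6, 5, 1, 3, 86]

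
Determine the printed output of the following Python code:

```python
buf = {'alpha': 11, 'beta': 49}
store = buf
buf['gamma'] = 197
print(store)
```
{'alpha': 11, 'beta': 49, 'gamma': 197}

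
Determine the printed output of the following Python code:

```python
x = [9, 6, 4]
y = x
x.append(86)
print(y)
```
[9, 6, 4, 86]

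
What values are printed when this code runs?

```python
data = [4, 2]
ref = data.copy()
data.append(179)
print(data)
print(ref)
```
[4, 2, 179]
[4, 2]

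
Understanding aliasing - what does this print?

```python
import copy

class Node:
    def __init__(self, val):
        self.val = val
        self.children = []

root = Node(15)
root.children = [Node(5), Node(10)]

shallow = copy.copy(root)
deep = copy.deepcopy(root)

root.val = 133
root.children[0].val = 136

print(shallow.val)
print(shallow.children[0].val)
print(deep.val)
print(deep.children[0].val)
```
15
136
15
5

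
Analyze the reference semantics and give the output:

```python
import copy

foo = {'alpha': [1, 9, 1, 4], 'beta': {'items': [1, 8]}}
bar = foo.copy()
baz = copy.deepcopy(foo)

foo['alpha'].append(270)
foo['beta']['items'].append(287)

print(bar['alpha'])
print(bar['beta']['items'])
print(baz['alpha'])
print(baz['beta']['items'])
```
[1, 9, 1, 4, 270]
[1, 8, 287]
[1, 9, 1, 4]
[1, 8]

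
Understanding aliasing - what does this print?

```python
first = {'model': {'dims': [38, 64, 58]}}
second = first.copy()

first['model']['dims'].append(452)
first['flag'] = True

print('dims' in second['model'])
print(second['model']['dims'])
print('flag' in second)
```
True
[38, 64, 58, 452]
False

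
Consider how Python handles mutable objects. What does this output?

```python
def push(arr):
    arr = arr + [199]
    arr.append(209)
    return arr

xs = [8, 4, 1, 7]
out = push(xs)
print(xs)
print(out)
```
[8, 4, 1, 7]
[8, 4, 1, 7, 199, 209]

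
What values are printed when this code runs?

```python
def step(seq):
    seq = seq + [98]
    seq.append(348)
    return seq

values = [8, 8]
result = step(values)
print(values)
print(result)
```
[8, 8]
[8, 8, 98, 348]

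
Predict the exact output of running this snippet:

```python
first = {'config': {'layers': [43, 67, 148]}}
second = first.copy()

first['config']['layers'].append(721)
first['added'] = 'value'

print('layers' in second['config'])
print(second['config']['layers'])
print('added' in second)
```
True
[43, 67, 148, 721]
False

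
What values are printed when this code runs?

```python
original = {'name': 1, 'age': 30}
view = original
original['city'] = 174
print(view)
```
{'name': 1, 'age': 30, 'city': 174}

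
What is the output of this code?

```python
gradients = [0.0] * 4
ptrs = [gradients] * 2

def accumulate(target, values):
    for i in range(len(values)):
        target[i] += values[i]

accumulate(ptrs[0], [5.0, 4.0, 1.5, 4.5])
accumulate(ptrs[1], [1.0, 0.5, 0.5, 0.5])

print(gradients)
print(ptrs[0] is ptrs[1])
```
[6.0, 4.5, 2.0, 5.0]
True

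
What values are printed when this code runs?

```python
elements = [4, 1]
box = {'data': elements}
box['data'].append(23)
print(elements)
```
[4, 1, 23]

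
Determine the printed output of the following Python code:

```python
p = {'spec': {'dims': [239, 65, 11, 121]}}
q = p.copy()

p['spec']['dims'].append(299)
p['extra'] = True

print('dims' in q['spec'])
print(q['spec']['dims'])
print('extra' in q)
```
True
[239, 65, 11, 121, 299]
False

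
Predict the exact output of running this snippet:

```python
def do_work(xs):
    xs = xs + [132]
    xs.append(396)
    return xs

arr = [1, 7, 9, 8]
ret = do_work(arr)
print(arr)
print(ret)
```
[1, 7, 9, 8]
[1, 7, 9, 8, 132, 396]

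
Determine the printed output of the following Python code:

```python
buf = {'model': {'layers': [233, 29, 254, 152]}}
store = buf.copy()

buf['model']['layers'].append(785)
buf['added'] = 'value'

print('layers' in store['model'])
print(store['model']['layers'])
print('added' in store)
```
True
[233, 29, 254, 152, 785]
False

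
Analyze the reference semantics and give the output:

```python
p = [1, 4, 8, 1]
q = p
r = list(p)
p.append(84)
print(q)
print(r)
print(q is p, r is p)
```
[1, 4, 8, 1, 84]
[1, 4, 8, 1]
True False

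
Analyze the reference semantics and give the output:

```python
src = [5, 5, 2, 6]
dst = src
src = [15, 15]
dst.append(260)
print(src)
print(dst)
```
[15, 15]
[5, 5, 2, 6, 260]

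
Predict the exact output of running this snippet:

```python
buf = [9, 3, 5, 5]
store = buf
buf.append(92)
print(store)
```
[9, 3, 5, 5, 92]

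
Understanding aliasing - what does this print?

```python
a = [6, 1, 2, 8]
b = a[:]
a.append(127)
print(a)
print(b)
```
[6, 1, 2, 8, 127]
[6, 1, 2, 8]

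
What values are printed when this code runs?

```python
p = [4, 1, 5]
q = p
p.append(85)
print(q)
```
[4, 1, 5, 85]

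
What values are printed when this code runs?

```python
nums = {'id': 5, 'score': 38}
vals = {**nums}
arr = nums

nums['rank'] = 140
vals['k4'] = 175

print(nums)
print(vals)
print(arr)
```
{'id': 5, 'score': 38, 'rank': 140}
{'id': 5, 'score': 38, 'k4': 175}
{'id': 5, 'score': 38, 'rank': 140}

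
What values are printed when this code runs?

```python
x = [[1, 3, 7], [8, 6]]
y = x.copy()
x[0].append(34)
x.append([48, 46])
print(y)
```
[[1, 3, 7, 34], [8, 6]]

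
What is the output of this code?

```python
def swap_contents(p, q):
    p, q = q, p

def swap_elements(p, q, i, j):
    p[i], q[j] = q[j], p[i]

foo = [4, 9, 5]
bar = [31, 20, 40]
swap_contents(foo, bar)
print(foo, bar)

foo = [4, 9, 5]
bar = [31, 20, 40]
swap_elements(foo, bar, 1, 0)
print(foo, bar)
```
[4, 9, 5] [31, 20, 40]
[4, 31, 5] [9, 20, 40]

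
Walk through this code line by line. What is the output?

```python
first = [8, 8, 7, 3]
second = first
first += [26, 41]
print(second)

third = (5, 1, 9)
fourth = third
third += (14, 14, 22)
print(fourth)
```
[8, 8, 7, 3, 26, 41]
(5, 1, 9)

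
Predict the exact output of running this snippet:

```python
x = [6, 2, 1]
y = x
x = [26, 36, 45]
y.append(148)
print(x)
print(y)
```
[26, 36, 45]
[6, 2, 1, 148]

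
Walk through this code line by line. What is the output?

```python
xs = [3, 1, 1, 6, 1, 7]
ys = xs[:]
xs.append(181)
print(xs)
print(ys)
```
[3, 1, 1, 6, 1, 7, 181]
[3, 1, 1, 6, 1, 7]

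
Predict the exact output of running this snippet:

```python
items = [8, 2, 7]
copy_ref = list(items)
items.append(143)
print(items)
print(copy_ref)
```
[8, 2, 7, 143]
[8, 2, 7]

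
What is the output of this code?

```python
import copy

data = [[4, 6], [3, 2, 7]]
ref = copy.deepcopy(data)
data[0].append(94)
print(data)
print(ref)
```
[[4, 6, 94], [3, 2, 7]]
[[4, 6], [3, 2, 7]]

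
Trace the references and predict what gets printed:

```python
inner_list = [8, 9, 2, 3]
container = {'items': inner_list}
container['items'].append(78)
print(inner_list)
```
[8, 9, 2, 3, 78]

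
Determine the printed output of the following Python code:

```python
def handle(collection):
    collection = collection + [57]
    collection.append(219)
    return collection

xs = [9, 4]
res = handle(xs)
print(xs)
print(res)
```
[9, 4]
[9, 4, 57, 219]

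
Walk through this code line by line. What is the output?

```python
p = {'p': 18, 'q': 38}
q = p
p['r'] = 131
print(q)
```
{'p': 18, 'q': 38, 'r': 131}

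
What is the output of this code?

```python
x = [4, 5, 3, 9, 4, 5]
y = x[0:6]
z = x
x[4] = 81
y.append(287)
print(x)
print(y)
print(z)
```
[4, 5, 3, 9, 81, 5]
[4, 5, 3, 9, 4, 5, 287]
[4, 5, 3, 9, 81, 5]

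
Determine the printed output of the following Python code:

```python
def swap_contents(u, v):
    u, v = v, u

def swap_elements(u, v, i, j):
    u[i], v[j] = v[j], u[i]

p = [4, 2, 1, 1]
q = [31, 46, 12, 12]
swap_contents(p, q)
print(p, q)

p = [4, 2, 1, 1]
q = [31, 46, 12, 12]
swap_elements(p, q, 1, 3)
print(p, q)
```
[4, 2, 1, 1] [31, 46, 12, 12]
[4, 12, 1, 1] [31, 46, 12, 2]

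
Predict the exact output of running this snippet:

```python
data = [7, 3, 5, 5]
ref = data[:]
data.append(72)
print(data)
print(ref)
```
[7, 3, 5, 5, 72]
[7, 3, 5, 5]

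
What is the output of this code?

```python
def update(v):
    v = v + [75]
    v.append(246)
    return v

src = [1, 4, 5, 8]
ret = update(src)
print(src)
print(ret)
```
[1, 4, 5, 8]
[1, 4, 5, 8, 75, 246]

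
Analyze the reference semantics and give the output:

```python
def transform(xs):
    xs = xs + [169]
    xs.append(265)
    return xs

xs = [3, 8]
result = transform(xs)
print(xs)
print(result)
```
[3, 8]
[3, 8, 169, 265]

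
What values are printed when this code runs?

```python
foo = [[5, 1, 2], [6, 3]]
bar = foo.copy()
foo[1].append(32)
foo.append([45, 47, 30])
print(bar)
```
[[5, 1, 2], [6, 3, 32]]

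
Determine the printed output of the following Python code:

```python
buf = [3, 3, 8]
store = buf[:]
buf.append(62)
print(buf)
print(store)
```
[3, 3, 8, 62]
[3, 3, 8]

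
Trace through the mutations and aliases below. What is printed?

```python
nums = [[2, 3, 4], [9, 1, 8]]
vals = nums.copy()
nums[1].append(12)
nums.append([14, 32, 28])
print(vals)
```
[[2, 3, 4], [9, 1, 8, 12]]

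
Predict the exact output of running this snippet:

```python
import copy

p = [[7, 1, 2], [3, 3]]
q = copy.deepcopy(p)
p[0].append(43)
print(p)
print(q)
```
[[7, 1, 2, 43], [3, 3]]
[[7, 1, 2], [3, 3]]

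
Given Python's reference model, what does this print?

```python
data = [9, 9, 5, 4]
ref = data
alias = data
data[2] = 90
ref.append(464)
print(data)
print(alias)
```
[9, 9, 90, 4, 464]
[9, 9, 90, 4, 464]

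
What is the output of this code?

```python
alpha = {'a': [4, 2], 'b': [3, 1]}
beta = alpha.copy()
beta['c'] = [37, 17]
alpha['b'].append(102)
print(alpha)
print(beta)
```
{'a': [4, 2], 'b': [3, 1, 102]}
{'a': [4, 2], 'b': [3, 1, 102], 'c': [37, 17]}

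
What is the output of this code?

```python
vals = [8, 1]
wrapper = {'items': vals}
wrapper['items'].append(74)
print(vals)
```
[8, 1, 74]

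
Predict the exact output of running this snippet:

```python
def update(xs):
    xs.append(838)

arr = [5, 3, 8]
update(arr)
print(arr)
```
[5, 3, 8, 838]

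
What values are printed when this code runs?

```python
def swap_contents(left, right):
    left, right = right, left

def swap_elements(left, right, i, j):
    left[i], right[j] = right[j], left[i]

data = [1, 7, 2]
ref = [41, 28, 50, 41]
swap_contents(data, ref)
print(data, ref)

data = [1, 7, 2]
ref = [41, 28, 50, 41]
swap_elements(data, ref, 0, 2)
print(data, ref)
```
[1, 7, 2] [41, 28, 50, 41]
[50, 7, 2] [41, 28, 1, 41]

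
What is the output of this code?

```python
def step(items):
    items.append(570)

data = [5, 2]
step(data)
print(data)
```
[5, 2, 570]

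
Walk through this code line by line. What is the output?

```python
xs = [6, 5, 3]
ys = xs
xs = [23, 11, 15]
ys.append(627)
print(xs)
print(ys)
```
[23, 11, 15]
[6, 5, 3, 627]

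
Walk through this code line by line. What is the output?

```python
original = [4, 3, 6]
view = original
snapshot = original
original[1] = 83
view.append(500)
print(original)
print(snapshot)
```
[4, 83, 6, 500]
[4, 83, 6, 500]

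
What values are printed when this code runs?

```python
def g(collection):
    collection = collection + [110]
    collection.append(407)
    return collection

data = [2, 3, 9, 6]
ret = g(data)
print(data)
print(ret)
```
[2, 3, 9, 6]
[2, 3, 9, 6, 110, 407]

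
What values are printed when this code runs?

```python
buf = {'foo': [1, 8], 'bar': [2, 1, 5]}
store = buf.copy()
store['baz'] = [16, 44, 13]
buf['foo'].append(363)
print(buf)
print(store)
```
{'foo': [1, 8, 363], 'bar': [2, 1, 5]}
{'foo': [1, 8, 363], 'bar': [2, 1, 5], 'baz': [16, 44, 13]}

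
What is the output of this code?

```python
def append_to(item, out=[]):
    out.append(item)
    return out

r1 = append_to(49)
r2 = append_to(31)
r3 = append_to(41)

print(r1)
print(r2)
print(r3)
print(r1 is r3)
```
[49, 31, 41]
[49, 31, 41]
[49, 31, 41]
True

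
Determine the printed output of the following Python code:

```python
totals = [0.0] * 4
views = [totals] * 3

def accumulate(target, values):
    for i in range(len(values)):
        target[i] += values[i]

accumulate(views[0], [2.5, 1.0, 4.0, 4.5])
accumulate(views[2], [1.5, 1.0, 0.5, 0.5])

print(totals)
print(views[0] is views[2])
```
[4.0, 2.0, 4.5, 5.0]
True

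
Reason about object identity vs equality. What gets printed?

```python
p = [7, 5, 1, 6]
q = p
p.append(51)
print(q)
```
[7, 5, 1, 6, 51]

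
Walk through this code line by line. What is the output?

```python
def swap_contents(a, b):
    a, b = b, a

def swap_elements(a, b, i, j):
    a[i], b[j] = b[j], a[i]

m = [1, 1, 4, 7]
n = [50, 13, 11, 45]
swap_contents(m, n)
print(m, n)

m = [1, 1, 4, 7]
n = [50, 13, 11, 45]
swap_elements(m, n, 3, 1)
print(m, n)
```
[1, 1, 4, 7] [50, 13, 11, 45]
[1, 1, 4, 13] [50, 7, 11, 45]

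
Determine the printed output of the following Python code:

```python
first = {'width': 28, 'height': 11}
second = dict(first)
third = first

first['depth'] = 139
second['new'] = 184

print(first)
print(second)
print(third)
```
{'width': 28, 'height': 11, 'depth': 139}
{'width': 28, 'height': 11, 'new': 184}
{'width': 28, 'height': 11, 'depth': 139}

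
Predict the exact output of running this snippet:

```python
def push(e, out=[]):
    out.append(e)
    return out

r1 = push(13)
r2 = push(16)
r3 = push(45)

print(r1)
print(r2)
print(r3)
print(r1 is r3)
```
[13, 16, 45]
[13, 16, 45]
[13, 16, 45]
True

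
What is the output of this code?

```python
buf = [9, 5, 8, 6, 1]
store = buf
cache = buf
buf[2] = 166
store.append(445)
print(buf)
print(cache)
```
[9, 5, 166, 6, 1, 445]
[9, 5, 166, 6, 1, 445]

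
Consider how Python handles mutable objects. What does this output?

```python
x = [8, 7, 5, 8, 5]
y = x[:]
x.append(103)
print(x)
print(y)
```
[8, 7, 5, 8, 5, 103]
[8, 7, 5, 8, 5]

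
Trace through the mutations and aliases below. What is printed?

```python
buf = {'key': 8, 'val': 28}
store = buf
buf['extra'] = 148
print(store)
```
{'key': 8, 'val': 28, 'extra': 148}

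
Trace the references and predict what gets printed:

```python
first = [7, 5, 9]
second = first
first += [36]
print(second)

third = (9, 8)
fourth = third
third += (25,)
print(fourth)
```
[7, 5, 9, 36]
(9, 8)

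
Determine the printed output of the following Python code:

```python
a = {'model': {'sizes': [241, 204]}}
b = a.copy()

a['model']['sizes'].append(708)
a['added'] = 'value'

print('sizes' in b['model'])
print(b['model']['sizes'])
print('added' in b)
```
True
[241, 204, 708]
False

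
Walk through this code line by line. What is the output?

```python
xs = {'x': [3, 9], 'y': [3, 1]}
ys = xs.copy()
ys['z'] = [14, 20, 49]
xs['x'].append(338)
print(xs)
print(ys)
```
{'x': [3, 9, 338], 'y': [3, 1]}
{'x': [3, 9, 338], 'y': [3, 1], 'z': [14, 20, 49]}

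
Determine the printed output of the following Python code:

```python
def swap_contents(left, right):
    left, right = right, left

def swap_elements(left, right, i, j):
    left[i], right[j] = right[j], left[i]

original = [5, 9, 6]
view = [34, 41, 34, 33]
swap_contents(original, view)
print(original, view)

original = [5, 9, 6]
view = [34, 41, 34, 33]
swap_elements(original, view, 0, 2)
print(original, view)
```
[5, 9, 6] [34, 41, 34, 33]
[34, 9, 6] [34, 41, 5, 33]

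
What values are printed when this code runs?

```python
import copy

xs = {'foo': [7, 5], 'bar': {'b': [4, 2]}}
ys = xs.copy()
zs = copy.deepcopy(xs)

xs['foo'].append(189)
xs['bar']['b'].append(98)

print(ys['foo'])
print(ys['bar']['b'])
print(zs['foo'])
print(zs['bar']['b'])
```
[7, 5, 189]
[4, 2, 98]
[7, 5]
[4, 2]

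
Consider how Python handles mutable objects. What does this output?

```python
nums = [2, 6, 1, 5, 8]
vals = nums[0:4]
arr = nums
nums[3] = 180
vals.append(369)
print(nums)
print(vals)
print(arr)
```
[2, 6, 1, 180, 8]
[2, 6, 1, 5, 369]
[2, 6, 1, 180, 8]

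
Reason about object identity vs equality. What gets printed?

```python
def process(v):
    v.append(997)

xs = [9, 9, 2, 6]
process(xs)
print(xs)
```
[9, 9, 2, 6, 997]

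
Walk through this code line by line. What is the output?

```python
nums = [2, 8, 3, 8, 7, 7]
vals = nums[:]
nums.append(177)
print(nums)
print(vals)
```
[2, 8, 3, 8, 7, 7, 177]
[2, 8, 3, 8, 7, 7]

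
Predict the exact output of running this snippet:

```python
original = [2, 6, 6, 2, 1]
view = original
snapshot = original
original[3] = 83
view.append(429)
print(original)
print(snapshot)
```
[2, 6, 6, 83, 1, 429]
[2, 6, 6, 83, 1, 429]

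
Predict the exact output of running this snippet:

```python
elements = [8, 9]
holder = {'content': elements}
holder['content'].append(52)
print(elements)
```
[8, 9, 52]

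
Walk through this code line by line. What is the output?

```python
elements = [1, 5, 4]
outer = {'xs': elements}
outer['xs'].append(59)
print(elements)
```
[1, 5, 4, 59]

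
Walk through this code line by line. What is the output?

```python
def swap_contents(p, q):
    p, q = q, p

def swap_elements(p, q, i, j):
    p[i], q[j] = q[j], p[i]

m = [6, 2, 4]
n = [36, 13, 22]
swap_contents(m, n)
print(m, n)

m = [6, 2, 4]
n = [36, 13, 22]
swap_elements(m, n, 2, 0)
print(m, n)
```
[6, 2, 4] [36, 13, 22]
[6, 2, 36] [4, 13, 22]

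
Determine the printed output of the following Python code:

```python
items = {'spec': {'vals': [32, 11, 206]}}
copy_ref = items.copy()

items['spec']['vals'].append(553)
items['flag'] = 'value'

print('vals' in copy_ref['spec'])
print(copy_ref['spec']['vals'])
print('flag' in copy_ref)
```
True
[32, 11, 206, 553]
False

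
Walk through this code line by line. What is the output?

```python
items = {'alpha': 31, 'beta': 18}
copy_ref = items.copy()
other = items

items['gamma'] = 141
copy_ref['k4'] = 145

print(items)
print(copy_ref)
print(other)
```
{'alpha': 31, 'beta': 18, 'gamma': 141}
{'alpha': 31, 'beta': 18, 'k4': 145}
{'alpha': 31, 'beta': 18, 'gamma': 141}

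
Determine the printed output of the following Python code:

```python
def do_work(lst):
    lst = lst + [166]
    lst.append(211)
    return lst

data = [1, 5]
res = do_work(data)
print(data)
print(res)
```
[1, 5]
[1, 5, 166, 211]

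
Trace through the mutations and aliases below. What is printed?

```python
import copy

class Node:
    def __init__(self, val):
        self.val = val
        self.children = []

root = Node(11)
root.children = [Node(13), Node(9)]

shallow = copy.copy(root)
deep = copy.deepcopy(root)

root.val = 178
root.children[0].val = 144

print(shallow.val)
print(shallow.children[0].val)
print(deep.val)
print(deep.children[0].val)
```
11
144
11
13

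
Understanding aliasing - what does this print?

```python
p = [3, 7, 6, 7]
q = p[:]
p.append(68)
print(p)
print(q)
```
[3, 7, 6, 7, 68]
[3, 7, 6, 7]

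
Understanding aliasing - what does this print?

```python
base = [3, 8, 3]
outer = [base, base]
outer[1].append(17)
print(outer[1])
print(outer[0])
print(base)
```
[3, 8, 3, 17]
[3, 8, 3, 17]
[3, 8, 3, 17]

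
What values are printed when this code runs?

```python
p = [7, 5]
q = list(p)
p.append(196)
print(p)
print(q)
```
[7, 5, 196]
[7, 5]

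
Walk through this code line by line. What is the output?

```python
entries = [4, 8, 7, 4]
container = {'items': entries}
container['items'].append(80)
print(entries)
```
[4, 8, 7, 4, 80]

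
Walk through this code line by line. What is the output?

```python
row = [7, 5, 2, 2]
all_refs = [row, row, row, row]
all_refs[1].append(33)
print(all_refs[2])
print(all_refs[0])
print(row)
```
[7, 5, 2, 2, 33]
[7, 5, 2, 2, 33]
[7, 5, 2, 2, 33]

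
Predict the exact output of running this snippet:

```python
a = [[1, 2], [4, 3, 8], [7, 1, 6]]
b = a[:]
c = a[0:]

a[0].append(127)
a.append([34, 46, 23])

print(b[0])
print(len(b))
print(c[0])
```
[1, 2, 127]
3
[1, 2, 127]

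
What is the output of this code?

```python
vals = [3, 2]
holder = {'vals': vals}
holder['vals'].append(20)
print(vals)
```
[3, 2, 20]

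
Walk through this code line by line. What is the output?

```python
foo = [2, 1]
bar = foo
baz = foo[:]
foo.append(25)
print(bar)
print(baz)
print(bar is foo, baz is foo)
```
[2, 1, 25]
[2, 1]
True False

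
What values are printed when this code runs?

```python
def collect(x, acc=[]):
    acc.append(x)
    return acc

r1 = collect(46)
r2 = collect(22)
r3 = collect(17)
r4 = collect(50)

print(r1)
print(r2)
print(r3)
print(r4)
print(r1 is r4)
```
[46, 22, 17, 50]
[46, 22, 17, 50]
[46, 22, 17, 50]
[46, 22, 17, 50]
True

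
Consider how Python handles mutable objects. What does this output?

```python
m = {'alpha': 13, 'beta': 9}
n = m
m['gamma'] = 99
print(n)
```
{'alpha': 13, 'beta': 9, 'gamma': 99}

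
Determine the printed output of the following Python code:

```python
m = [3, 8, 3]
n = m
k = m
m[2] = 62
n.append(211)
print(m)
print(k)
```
[3, 8, 62, 211]
[3, 8, 62, 211]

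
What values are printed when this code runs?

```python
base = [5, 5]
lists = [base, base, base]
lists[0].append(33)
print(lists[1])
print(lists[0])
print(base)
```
[5, 5, 33]
[5, 5, 33]
[5, 5, 33]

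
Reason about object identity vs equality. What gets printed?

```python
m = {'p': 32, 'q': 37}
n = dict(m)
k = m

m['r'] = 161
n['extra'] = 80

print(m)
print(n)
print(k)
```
{'p': 32, 'q': 37, 'r': 161}
{'p': 32, 'q': 37, 'extra': 80}
{'p': 32, 'q': 37, 'r': 161}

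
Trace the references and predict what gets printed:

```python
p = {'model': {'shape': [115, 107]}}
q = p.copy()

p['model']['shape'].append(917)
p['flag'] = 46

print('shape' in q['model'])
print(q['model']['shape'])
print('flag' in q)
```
True
[115, 107, 917]
False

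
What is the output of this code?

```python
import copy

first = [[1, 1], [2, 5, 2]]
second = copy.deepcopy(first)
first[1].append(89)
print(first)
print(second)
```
[[1, 1], [2, 5, 2, 89]]
[[1, 1], [2, 5, 2]]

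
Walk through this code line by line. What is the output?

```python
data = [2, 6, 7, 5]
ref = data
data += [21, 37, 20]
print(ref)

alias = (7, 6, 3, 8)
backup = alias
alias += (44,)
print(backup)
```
[2, 6, 7, 5, 21, 37, 20]
(7, 6, 3, 8)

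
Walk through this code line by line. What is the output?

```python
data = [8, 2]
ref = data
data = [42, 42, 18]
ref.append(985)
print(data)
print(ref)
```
[42, 42, 18]
[8, 2, 985]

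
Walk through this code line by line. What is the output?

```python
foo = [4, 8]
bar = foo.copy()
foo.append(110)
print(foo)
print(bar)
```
[4, 8, 110]
[4, 8]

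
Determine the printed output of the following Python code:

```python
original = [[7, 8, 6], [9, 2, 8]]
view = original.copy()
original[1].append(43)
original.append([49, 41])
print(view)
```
[[7, 8, 6], [9, 2, 8, 43]]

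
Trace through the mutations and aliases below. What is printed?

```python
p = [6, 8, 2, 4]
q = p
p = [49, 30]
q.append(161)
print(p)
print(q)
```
[49, 30]
[6, 8, 2, 4, 161]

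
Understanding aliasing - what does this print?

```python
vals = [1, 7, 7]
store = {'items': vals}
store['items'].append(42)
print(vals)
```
[1, 7, 7, 42]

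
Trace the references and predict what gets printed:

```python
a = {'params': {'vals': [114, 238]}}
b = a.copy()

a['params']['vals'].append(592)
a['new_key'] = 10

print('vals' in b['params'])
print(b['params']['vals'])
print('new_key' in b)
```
True
[114, 238, 592]
False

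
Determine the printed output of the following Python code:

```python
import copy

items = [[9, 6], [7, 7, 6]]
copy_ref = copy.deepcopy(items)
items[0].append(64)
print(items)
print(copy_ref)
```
[[9, 6, 64], [7, 7, 6]]
[[9, 6], [7, 7, 6]]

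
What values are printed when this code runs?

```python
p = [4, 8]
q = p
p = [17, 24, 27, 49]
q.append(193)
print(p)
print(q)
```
[17, 24, 27, 49]
[4, 8, 193]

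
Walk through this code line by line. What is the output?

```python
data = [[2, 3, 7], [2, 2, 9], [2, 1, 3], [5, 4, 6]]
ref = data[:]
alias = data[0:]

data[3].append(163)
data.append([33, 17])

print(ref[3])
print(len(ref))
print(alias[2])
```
[5, 4, 6, 163]
4
[2, 1, 3]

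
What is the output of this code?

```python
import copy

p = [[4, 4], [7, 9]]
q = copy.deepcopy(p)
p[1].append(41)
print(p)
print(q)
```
[[4, 4], [7, 9, 41]]
[[4, 4], [7, 9]]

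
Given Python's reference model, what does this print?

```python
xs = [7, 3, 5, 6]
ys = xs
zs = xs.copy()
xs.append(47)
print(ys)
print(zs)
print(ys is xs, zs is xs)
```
[7, 3, 5, 6, 47]
[7, 3, 5, 6]
True False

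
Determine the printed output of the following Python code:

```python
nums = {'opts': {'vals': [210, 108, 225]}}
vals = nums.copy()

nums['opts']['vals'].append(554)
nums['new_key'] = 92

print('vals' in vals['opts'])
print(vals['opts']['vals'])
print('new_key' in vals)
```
True
[210, 108, 225, 554]
False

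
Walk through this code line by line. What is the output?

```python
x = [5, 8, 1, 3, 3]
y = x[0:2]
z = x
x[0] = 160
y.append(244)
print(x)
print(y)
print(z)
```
[160, 8, 1, 3, 3]
[5, 8, 244]
[160, 8, 1, 3, 3]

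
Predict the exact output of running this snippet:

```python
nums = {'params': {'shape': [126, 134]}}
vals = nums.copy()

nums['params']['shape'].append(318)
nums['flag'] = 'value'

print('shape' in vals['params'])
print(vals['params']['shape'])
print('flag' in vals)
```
True
[126, 134, 318]
False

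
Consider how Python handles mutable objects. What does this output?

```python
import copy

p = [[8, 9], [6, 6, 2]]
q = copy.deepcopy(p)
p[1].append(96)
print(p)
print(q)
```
[[8, 9], [6, 6, 2, 96]]
[[8, 9], [6, 6, 2]]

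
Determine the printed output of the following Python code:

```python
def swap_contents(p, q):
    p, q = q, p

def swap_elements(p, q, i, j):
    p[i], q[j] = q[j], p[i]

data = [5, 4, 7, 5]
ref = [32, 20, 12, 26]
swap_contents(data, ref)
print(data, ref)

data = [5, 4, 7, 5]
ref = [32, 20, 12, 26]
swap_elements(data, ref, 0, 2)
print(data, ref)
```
[5, 4, 7, 5] [32, 20, 12, 26]
[12, 4, 7, 5] [32, 20, 5, 26]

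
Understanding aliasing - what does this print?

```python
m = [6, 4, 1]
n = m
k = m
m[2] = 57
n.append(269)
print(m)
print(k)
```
[6, 4, 57, 269]
[6, 4, 57, 269]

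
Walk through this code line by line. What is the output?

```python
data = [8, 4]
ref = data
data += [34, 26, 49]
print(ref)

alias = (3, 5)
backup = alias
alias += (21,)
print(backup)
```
[8, 4, 34, 26, 49]
(3, 5)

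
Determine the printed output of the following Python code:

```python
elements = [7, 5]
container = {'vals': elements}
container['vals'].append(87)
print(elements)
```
[7, 5, 87]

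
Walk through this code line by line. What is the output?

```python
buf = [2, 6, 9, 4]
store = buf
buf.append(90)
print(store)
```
[2, 6, 9, 4, 90]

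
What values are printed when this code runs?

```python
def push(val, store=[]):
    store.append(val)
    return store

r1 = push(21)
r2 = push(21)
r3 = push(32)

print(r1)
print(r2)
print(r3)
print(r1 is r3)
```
[21, 21, 32]
[21, 21, 32]
[21, 21, 32]
True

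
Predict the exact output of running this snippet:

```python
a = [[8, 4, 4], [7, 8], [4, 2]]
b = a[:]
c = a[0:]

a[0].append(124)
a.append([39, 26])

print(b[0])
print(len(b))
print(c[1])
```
[8, 4, 4, 124]
3
[7, 8]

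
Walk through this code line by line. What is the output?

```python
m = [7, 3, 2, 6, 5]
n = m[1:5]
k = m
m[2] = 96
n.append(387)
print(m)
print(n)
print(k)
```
[7, 3, 96, 6, 5]
[3, 2, 6, 5, 387]
[7, 3, 96, 6, 5]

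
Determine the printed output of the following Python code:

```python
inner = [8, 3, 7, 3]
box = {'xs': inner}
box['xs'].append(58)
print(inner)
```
[8, 3, 7, 3, 58]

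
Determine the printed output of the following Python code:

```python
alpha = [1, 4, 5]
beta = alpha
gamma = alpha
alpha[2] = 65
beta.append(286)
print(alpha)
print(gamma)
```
[1, 4, 65, 286]
[1, 4, 65, 286]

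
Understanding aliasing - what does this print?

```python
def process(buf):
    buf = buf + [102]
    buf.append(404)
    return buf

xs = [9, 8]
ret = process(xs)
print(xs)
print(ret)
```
[9, 8]
[9, 8, 102, 404]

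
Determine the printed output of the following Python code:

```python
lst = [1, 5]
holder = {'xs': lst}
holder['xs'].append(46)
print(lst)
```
[1, 5, 46]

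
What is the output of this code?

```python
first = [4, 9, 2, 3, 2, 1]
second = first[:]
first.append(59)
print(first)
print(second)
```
[4, 9, 2, 3, 2, 1, 59]
[4, 9, 2, 3, 2, 1]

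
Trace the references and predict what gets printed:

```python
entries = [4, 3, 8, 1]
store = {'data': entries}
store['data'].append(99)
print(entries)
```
[4, 3, 8, 1, 99]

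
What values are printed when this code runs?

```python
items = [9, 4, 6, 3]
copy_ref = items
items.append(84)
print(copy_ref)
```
[9, 4, 6, 3, 84]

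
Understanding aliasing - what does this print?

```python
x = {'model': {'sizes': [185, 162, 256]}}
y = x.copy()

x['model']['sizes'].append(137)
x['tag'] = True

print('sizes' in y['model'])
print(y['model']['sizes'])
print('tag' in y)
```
True
[185, 162, 256, 137]
False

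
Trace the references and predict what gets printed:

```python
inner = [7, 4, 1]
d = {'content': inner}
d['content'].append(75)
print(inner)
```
[7, 4, 1, 75]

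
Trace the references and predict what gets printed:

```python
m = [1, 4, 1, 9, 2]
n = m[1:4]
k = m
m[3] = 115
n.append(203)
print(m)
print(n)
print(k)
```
[1, 4, 1, 115, 2]
[4, 1, 9, 203]
[1, 4, 1, 115, 2]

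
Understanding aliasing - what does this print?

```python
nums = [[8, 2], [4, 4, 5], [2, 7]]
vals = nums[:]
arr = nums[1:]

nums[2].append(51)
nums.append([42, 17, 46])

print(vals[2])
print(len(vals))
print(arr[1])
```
[2, 7, 51]
3
[2, 7, 51]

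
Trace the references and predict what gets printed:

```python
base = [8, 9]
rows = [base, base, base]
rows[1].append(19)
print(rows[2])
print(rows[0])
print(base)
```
[8, 9, 19]
[8, 9, 19]
[8, 9, 19]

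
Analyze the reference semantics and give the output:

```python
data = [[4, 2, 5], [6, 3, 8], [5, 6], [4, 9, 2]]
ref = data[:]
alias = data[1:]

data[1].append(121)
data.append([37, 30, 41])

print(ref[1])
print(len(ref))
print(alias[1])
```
[6, 3, 8, 121]
4
[5, 6]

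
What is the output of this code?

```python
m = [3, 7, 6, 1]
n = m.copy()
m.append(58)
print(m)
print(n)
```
[3, 7, 6, 1, 58]
[3, 7, 6, 1]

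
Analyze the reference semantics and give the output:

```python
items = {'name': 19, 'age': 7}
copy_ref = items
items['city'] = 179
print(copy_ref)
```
{'name': 19, 'age': 7, 'city': 179}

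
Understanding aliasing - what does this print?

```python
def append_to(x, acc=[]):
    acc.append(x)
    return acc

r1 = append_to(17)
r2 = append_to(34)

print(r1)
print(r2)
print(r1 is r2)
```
[17, 34]
[17, 34]
True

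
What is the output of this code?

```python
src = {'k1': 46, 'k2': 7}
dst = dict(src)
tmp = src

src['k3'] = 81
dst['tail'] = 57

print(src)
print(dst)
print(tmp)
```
{'k1': 46, 'k2': 7, 'k3': 81}
{'k1': 46, 'k2': 7, 'tail': 57}
{'k1': 46, 'k2': 7, 'k3': 81}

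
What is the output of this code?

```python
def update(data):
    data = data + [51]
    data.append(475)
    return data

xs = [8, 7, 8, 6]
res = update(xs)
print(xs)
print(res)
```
[8, 7, 8, 6]
[8, 7, 8, 6, 51, 475]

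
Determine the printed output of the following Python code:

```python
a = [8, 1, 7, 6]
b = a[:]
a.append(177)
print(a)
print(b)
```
[8, 1, 7, 6, 177]
[8, 1, 7, 6]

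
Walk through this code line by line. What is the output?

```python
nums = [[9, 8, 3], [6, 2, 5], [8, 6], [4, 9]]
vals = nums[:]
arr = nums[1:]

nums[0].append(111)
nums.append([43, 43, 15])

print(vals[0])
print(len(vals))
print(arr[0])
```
[9, 8, 3, 111]
4
[6, 2, 5]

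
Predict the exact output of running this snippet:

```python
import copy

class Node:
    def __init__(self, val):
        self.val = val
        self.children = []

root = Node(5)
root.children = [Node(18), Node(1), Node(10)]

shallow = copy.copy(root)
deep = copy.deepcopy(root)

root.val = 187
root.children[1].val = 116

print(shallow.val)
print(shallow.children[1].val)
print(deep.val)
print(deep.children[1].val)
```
5
116
5
1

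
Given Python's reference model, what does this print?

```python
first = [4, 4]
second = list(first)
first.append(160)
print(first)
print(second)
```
[4, 4, 160]
[4, 4]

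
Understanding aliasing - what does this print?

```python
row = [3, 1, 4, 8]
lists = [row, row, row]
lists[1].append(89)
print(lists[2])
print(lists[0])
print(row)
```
[3, 1, 4, 8, 89]
[3, 1, 4, 8, 89]
[3, 1, 4, 8, 89]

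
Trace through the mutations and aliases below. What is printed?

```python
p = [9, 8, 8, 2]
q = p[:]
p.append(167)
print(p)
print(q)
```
[9, 8, 8, 2, 167]
[9, 8, 8, 2]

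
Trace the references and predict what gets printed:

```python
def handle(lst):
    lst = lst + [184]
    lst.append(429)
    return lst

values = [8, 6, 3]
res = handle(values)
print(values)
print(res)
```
[8, 6, 3]
[8, 6, 3, 184, 429]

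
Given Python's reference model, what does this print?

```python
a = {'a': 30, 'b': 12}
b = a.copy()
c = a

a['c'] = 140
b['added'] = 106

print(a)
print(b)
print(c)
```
{'a': 30, 'b': 12, 'c': 140}
{'a': 30, 'b': 12, 'added': 106}
{'a': 30, 'b': 12, 'c': 140}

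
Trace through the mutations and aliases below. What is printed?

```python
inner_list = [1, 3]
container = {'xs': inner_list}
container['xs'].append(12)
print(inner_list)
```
[1, 3, 12]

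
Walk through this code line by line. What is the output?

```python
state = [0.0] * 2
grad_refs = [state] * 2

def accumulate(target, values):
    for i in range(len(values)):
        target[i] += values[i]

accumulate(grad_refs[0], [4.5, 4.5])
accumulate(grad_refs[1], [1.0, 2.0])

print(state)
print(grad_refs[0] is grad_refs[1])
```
[5.5, 6.5]
True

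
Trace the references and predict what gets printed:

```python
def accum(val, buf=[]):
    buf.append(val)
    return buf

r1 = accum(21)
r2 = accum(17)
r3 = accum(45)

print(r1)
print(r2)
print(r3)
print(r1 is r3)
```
[21, 17, 45]
[21, 17, 45]
[21, 17, 45]
True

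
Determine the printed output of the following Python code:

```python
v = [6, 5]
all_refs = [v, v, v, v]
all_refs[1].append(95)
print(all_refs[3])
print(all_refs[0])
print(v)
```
[6, 5, 95]
[6, 5, 95]
[6, 5, 95]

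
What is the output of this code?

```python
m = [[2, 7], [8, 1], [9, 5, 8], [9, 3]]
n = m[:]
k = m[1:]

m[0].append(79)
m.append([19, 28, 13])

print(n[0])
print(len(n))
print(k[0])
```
[2, 7, 79]
4
[8, 1]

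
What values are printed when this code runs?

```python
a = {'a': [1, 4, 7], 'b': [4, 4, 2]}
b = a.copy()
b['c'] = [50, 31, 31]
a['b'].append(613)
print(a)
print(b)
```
{'a': [1, 4, 7], 'b': [4, 4, 2, 613]}
{'a': [1, 4, 7], 'b': [4, 4, 2, 613], 'c': [50, 31, 31]}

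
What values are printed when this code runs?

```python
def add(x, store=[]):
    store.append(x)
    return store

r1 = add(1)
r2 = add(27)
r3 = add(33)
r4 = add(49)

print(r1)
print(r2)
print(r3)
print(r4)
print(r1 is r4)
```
[1, 27, 33, 49]
[1, 27, 33, 49]
[1, 27, 33, 49]
[1, 27, 33, 49]
True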